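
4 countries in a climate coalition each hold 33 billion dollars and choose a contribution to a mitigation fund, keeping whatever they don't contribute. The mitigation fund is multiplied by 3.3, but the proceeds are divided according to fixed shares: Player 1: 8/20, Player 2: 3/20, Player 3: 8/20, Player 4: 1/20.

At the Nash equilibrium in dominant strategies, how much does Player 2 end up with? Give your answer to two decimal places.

65.67 billion dollars

For player j, contributing a unit is worthwhile iff 3.3 × (j's share) ≥ 1, i.e. iff j's share is at least 0.3030.
Player 1 and Player 3 are above the threshold, contributing 33 each; the remaining 2 contribute 0. Total contributed: 66.
Player 2 keeps 33 and receives 3.3 × 66 × 3/20 = 32.67 from the mitigation fund, for a payoff of 65.67.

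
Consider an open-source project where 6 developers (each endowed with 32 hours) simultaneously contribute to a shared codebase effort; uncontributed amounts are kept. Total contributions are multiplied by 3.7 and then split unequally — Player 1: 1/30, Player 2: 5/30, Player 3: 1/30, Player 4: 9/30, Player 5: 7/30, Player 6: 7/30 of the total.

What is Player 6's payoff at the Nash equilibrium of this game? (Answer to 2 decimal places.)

A player with share s gets back 3.7·s per unit contributed, so full contribution is dominant for anyone with s > 1/3.7 = 0.2703 and zero contribution is dominant for anyone below.
Player 4 alone (share 9/30) is above the threshold, contributing 32; the remaining 5 contribute 0. Total contributed: 32.
Player 6 keeps 32 and receives 3.7 × 32 × 7/30 = 27.63 from the shared codebase effort, for a payoff of 59.63.

59.63 hours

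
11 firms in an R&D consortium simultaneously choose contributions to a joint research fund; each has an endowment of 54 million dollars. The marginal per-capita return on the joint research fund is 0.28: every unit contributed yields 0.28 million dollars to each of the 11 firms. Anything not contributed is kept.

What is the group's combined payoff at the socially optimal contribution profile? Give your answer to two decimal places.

Each contributed unit returns 3.080 to the group as a whole (0.28 to each of 11 players), which exceeds 1, so the social optimum is full contribution: group total = 3.080 × 594 = 1829.52.

1829.52 million dollars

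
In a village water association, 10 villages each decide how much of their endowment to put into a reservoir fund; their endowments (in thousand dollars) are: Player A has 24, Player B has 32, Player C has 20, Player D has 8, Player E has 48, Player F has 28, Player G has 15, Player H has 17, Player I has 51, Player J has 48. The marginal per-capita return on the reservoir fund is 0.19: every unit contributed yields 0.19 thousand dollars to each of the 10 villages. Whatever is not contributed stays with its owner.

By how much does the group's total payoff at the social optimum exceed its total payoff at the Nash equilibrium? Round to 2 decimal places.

261.90 thousand dollars

The private return per contributed unit is 0.19 < 1 for everyone, so the Nash equilibrium is zero contribution and the group total is Σ E_j = 24 + 32 + 20 + 8 + 48 + 28 + 15 + 17 + 51 + 48 = 291.
Each contributed unit returns 1.900 to the group, so the social optimum is full contribution by everyone: group total = 1.900 × 291 = 552.90.
Efficiency loss = (1.900 − 1) × 291 = 261.90.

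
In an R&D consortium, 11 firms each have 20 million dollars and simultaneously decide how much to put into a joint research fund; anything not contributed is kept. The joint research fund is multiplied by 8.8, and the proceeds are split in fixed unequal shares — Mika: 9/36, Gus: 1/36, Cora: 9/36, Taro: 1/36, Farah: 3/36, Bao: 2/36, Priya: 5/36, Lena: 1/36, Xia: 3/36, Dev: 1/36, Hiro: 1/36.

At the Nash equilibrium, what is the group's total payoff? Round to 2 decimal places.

Each unit j contributes comes back to j as 8.8 × (j's share), so j prefers to contribute only if that share exceeds 1/8.8 = 0.1136; otherwise keeping the unit dominates.
Mika, Cora and Priya clear that bar, contributing 20 each; the remaining 8 contribute 0. Total contributed: 60.
The joint research fund pays out 8.8 × 60 = 528.00 in total (split across the unequal shares, but the aggregate is all that matters for the group sum).
The 8 free-riders keep 20 each, adding 160. Group total = 160 + 528.00 = 688.00.

688.00 million dollars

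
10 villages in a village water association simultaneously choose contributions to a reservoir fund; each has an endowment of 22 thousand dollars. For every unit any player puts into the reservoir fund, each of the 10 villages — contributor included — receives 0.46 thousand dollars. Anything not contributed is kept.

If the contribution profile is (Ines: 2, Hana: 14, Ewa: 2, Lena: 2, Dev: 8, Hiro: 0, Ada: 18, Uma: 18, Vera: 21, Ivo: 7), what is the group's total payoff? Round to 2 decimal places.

Total contributed: 2 + 14 + 2 + 2 + 8 + 0 + 18 + 18 + 21 + 7 = 92; total kept: 10 × 22 − 92 = 128.
The reservoir fund pays out 0.46 × 10 × 92 = 423.20 in aggregate.
Group total = 128 + 423.20 = 551.20.

551.20 thousand dollars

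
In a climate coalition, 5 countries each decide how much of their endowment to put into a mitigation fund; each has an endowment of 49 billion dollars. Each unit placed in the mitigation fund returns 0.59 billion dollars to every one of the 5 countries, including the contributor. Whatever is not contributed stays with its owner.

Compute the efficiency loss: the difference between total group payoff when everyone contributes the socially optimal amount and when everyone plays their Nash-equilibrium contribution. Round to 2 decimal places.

477.75 billion dollars

The private return per contributed unit is 0.59 < 1, so contributing 0 is dominant for every player. At the Nash equilibrium everyone keeps their 49, and the group total is 5 × 49 = 245.
Each contributed unit returns 2.950 to the group as a whole (0.59 to each of 5 players), which exceeds 1, so the social optimum is full contribution: group total = 2.950 × 245 = 722.75.
Efficiency loss = 722.75 − 245 = 477.75.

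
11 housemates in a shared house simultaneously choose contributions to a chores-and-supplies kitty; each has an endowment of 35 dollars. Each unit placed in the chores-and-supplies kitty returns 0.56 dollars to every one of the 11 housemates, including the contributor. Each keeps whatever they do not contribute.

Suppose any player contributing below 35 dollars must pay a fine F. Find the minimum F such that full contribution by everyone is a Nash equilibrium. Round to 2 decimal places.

Given the others contribute fully, the best deviation is to contribute 0 (any partial contribution still incurs the fine and gives up units whose private return 0.56 is below 1).
Deviating from 35 to 0 saves 35 dollars but forfeits the deviator's share of the drop in the chores-and-supplies kitty: 0.56 × 35 = 19.60.
So the deviation gain is 35 − 19.60 = 15.40, and the fine must be at least 15.40 dollars to wipe it out.

15.40 dollars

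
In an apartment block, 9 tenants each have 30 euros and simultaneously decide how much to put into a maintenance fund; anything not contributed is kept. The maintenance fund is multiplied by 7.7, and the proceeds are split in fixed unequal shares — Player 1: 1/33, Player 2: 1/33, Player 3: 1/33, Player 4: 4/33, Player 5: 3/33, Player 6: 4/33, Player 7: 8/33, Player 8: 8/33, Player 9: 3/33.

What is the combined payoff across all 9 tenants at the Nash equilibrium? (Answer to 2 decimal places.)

A player with share s gets back 7.7·s per unit contributed, so full contribution is dominant for anyone with s > 1/7.7 = 0.1299 and zero contribution is dominant for anyone below.
The shares above 0.1299 belong to Player 7 and Player 8, contributing 30 each; the remaining 7 contribute 0. Total contributed: 60.
The maintenance fund pays out 7.7 × 60 = 462.00 in total (split across the unequal shares, but the aggregate is all that matters for the group sum).
The 7 free-riders keep 30 each, adding 210. Group total = 210 + 462.00 = 672.00.

672.00 euros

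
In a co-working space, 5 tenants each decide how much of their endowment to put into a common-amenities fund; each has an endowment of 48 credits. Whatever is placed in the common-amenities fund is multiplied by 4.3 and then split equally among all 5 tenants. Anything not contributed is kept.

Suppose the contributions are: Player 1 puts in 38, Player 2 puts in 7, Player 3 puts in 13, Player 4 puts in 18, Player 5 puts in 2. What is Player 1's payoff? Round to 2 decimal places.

Total contributed: 38 + 7 + 13 + 18 + 2 = 78.
Each receives 4.3 × 78 / 5 = 67.08 from the common-amenities fund.
Player 1 keeps 48 − 38 = 10, so Player 1's payoff is 10 + 67.08 = 77.08.

77.08 credits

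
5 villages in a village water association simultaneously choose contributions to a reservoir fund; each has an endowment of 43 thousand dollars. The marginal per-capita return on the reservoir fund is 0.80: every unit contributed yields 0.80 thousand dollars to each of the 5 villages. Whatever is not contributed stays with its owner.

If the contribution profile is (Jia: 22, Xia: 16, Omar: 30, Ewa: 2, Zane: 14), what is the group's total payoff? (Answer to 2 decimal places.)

Total contributed: 22 + 16 + 30 + 2 + 14 = 84; total kept: 5 × 43 − 84 = 131.
The reservoir fund pays out 0.80 × 5 × 84 = 336.00 in aggregate.
Group total = 131 + 336.00 = 467.00.

467.00 thousand dollars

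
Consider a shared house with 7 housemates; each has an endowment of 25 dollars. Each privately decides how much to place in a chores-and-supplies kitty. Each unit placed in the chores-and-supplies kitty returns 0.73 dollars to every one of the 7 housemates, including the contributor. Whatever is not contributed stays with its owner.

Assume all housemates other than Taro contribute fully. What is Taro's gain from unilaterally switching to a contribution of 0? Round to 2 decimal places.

Switching from a contribution of 25 to 0 lets Taro keep an extra 25 dollars, but lowers the chores-and-supplies kitty by 25, which costs Taro their own share of that drop: 0.73 × 25 = 18.25.
Net gain = 25 − 18.25 = 6.75. The private return per contributed unit (0.73) is below 1, so free-riding is indeed the best response regardless of what the others do.

6.75 dollars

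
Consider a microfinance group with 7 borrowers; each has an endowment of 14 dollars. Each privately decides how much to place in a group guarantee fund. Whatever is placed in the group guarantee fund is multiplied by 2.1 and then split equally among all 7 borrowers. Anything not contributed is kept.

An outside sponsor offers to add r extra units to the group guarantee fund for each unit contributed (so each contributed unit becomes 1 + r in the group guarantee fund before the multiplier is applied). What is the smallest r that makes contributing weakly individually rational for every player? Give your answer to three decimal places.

2.333

With matching at rate r, one contributed unit becomes (1 + r) in the group guarantee fund and returns 2.1 × (1 + r) / 7 to the contributor.
Setting this equal to 1: 1 + r = 7/2.1 = 3.3333.
So the minimum matching rate is r = 3.3333 − 1 = 2.333.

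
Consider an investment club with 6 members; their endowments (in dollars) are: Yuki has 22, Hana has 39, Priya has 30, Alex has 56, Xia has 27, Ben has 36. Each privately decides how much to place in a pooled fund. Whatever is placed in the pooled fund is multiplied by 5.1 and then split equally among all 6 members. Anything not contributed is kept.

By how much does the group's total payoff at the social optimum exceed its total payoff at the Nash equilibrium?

861.00 dollars

The private return per contributed unit is 5.1/6 = 0.8500 < 1 for every player regardless of endowment, so the Nash equilibrium is zero contribution and the group total is Σ E_j = 22 + 39 + 30 + 56 + 27 + 36 = 210.
Each contributed unit returns 5.100 to the group, so the social optimum is full contribution by everyone: group total = 5.100 × 210 = 1071.00.
Efficiency loss = (5.100 − 1) × 210 = 861.00.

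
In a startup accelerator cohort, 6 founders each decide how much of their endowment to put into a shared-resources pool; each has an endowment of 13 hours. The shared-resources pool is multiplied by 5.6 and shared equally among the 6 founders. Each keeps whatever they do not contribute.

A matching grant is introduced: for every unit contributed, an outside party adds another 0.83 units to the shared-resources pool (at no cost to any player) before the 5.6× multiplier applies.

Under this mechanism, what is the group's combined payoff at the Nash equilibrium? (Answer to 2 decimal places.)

799.34 hours

The effective private return per unit is now 5.6 × 1.83 / 6 = 1.7080 > 1, so every player's dominant strategy flips to full contribution.
At the Nash equilibrium everyone contributes 13. Group total payoff = 5.6 × 1.83 × 78 = 799.34.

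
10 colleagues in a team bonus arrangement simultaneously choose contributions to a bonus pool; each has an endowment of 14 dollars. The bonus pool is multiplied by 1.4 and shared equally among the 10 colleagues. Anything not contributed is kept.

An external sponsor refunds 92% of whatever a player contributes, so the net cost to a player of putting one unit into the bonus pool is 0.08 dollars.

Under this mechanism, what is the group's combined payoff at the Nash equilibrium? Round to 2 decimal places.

324.80 dollars

The effective private return per unit is now (1.4/10) / 0.08 = 1.7500 > 1, so every player's dominant strategy flips to full contribution.
At the Nash equilibrium everyone contributes 14. Group total payoff = 10 × (14 × 0.92 + 1.4 × 14) = 324.80.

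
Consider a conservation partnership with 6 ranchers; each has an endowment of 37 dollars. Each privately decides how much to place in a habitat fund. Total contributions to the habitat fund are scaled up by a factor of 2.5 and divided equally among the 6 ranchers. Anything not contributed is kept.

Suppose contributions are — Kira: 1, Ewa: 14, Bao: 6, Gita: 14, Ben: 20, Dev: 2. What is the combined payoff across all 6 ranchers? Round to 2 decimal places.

Total contributed: 1 + 14 + 6 + 14 + 20 + 2 = 57; total kept: 6 × 37 − 57 = 165.
The habitat fund pays out 2.5 × 57 = 142.50 in aggregate.
Group total = 165 + 142.50 = 307.50.

307.50 dollars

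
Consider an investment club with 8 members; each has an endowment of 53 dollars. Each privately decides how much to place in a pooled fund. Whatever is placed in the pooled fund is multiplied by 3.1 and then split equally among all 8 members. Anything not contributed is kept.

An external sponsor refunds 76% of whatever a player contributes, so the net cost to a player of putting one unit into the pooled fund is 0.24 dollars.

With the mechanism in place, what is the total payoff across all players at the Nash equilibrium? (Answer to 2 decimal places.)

1636.64 dollars

The effective private return per unit is now (3.1/8) / 0.24 = 1.6146 > 1, so every player's dominant strategy flips to full contribution.
At the Nash equilibrium everyone contributes 53. Group total payoff = 8 × (53 × 0.76 + 3.1 × 53) = 1636.64.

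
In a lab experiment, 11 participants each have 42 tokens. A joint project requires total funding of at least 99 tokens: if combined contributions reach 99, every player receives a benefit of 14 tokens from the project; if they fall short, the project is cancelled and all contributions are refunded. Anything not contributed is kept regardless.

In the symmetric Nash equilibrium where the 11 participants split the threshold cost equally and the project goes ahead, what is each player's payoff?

47 tokens

Equal share of the threshold: 99/11 = 9.
At this profile no one gains by cutting their contribution: any cut drops the total below 99, the project is cancelled, contributions are refunded, and the deviator ends with 42, which is less than 42 − 9 + 14 = 47. Contributing more than 9 just wastes the excess. So contributing exactly 9 is a best response.
Each player's payoff: 42 − 9 + 14 = 47.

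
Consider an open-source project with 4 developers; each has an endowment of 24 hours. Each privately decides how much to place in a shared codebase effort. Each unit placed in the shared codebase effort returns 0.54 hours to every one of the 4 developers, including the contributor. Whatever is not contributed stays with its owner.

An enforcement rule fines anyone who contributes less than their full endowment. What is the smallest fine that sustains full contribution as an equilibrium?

Given the others contribute fully, the best deviation is to contribute 0 (any partial contribution still incurs the fine and gives up units whose private return 0.54 is below 1).
Deviating from 24 to 0 saves 24 hours but forfeits the deviator's share of the drop in the shared codebase effort: 0.54 × 24 = 12.96.
So the deviation gain is 24 − 12.96 = 11.04, and the fine must be at least 11.04 hours to wipe it out.

11.04 hours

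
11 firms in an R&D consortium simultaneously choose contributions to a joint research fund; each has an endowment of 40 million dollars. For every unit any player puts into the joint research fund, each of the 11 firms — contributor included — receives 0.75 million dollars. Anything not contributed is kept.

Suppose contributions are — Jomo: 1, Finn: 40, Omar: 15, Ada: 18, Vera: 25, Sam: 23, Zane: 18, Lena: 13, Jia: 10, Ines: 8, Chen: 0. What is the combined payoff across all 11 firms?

Total contributed: 1 + 40 + 15 + 18 + 25 + 23 + 18 + 13 + 10 + 8 + 0 = 171; total kept: 11 × 40 − 171 = 269.
The joint research fund pays out 0.75 × 11 × 171 = 1410.75 in aggregate.
Group total = 269 + 1410.75 = 1679.75.

1679.75 million dollars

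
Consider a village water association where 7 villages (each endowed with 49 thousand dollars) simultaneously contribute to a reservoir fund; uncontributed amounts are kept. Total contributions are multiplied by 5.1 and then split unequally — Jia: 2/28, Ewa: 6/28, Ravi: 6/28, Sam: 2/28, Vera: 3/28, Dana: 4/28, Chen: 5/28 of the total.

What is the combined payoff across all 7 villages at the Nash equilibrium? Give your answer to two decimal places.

744.80 thousand dollars

A player with share s gets back 5.1·s per unit contributed, so full contribution is dominant for anyone with s > 1/5.1 = 0.1961 and zero contribution is dominant for anyone below.
Ewa and Ravi are above the threshold, contributing 49 each; the remaining 5 contribute 0. Total contributed: 98.
The reservoir fund pays out 5.1 × 98 = 499.80 in total (split across the unequal shares, but the aggregate is all that matters for the group sum).
The 5 free-riders keep 49 each, adding 245. Group total = 245 + 499.80 = 744.80.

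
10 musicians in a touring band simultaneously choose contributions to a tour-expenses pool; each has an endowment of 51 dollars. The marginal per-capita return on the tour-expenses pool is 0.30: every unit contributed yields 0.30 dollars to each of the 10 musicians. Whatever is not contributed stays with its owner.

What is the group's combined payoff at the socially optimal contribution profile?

1530.00 dollars

Each contributed unit returns 3.000 to the group as a whole (0.30 to each of 10 players), which exceeds 1, so the social optimum is full contribution: group total = 3.000 × 510 = 1530.00.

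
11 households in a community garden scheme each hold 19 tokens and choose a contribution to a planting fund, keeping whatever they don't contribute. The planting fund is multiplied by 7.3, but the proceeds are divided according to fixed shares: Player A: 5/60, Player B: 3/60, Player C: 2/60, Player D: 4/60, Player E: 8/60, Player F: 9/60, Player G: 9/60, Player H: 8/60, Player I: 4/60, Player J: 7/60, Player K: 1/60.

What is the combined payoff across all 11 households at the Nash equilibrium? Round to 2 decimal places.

448.40 tokens

A player with share s gets back 7.3·s per unit contributed, so full contribution is dominant for anyone with s > 1/7.3 = 0.1370 and zero contribution is dominant for anyone below.
The shares above 0.1370 belong to Player F and Player G, contributing 19 each; the remaining 9 contribute 0. Total contributed: 38.
The planting fund pays out 7.3 × 38 = 277.40 in total (split across the unequal shares, but the aggregate is all that matters for the group sum).
The 9 free-riders keep 19 each, adding 171. Group total = 171 + 277.40 = 448.40.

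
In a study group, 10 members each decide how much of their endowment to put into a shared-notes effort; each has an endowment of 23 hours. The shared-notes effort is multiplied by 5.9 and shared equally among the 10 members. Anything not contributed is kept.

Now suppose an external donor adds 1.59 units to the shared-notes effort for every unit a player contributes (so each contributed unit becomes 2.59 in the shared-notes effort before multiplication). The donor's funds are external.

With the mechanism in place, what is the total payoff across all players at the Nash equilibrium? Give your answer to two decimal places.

3514.63 hours

The effective private return per unit is now 5.9 × 2.59 / 10 = 1.5281 > 1, so every player's dominant strategy flips to full contribution.
At the Nash equilibrium everyone contributes 23. Group total payoff = 5.9 × 2.59 × 230 = 3514.63.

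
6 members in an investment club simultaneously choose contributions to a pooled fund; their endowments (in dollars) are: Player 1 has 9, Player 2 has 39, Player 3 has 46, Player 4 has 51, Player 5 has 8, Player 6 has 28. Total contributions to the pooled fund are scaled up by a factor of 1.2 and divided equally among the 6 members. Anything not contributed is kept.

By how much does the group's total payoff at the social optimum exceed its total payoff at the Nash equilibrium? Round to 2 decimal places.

36.20 dollars

The private return per contributed unit is 1.2/6 = 0.2000 < 1 for every player regardless of endowment, so the Nash equilibrium is zero contribution and the group total is Σ E_j = 9 + 39 + 46 + 51 + 8 + 28 = 181.
Each contributed unit returns 1.200 to the group, so the social optimum is full contribution by everyone: group total = 1.200 × 181 = 217.20.
Efficiency loss = (1.200 − 1) × 181 = 36.20.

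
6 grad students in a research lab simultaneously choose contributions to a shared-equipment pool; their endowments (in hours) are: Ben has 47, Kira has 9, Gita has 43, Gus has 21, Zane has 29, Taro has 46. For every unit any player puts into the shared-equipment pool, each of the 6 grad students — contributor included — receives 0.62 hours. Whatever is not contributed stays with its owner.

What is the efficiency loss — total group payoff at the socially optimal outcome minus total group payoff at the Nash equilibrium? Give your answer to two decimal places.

The private return per contributed unit is 0.62 < 1 for everyone, so the Nash equilibrium is zero contribution and the group total is Σ E_j = 47 + 9 + 43 + 21 + 29 + 46 = 195.
Each contributed unit returns 3.720 to the group, so the social optimum is full contribution by everyone: group total = 3.720 × 195 = 725.40.
Efficiency loss = (3.720 − 1) × 195 = 530.40.

530.40 hours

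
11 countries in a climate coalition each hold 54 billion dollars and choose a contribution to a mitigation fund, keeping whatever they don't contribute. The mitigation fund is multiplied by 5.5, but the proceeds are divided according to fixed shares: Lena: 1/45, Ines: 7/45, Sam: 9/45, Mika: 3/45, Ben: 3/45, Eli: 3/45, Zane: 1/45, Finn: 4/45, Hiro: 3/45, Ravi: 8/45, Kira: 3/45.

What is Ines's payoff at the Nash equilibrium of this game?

A player with share s gets back 5.5·s per unit contributed, so full contribution is dominant for anyone with s > 1/5.5 = 0.1818 and zero contribution is dominant for anyone below.
Sam alone (share 9/45) is above the threshold, contributing 54; the remaining 10 contribute 0. Total contributed: 54.
Ines keeps 54 and receives 5.5 × 54 × 7/45 = 46.20 from the mitigation fund, for a payoff of 100.20.

100.20 billion dollars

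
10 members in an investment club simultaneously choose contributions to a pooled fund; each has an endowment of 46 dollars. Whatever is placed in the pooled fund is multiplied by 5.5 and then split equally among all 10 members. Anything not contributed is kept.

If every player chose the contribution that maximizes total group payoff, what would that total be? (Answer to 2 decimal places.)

2530.00 dollars

Each contributed unit returns 5.500 to the group as a whole (0.5500 to each of 10 players), which exceeds 1, so the social optimum is full contribution: group total = 5.500 × 460 = 2530.00.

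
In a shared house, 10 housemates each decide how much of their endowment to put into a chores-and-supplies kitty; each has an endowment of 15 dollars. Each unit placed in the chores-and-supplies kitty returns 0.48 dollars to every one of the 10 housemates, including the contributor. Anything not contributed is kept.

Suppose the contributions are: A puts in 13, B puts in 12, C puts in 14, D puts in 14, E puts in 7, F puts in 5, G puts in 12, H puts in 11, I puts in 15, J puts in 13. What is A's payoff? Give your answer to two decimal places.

Total contributed: 13 + 12 + 14 + 14 + 7 + 5 + 12 + 11 + 15 + 13 = 116.
Each receives 0.48 × 116 = 55.68 from the chores-and-supplies kitty.
A keeps 15 − 13 = 2, so A's payoff is 2 + 55.68 = 57.68.

57.68 dollars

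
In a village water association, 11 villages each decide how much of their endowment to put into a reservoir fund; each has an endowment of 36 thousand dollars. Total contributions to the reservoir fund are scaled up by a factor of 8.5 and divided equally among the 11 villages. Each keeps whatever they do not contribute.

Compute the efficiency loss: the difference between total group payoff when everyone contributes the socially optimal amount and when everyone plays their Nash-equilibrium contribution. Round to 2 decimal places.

Each contributed unit returns 8.5/11 = 0.7727 to its contributor — below 1 — so contributing 0 is dominant for every player. At the Nash equilibrium everyone keeps their 36, and the group total is 11 × 36 = 396.
Each contributed unit returns 8.500 to the group as a whole (0.7727 to each of 11 players), which exceeds 1, so the social optimum is full contribution: group total = 8.500 × 396 = 3366.00.
Efficiency loss = 3366.00 − 396 = 2970.00.

2970.00 thousand dollars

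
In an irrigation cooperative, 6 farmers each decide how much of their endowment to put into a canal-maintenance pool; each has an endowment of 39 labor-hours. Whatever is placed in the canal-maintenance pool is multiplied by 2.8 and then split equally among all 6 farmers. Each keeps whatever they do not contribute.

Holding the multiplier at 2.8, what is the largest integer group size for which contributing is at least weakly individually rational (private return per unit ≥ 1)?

Private return per unit is 2.8/(group size), which is ≥ 1 whenever the group size is ≤ 2.8.
The largest such integer is 2.

2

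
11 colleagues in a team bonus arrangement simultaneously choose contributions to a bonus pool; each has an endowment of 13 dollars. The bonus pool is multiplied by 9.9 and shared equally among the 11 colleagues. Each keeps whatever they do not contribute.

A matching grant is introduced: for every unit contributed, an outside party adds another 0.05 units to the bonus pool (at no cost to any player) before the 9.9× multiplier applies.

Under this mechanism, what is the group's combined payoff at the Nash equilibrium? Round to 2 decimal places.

With the mechanism, a contributed unit returns 9.9 × 1.05 / 11 = 0.9450 per unit of net cost — still below 1 — so contributing 0 remains dominant for every player.
Everyone keeps their endowment and the group total is 11 × 13 = 143.

143.00 dollars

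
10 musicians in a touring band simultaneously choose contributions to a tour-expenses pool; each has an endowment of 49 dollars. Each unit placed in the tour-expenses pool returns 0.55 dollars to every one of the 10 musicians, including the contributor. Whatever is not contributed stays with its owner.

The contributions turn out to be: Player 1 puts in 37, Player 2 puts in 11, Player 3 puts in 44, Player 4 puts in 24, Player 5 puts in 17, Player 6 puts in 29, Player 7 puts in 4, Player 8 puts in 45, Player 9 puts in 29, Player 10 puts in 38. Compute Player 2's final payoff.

190.90 dollars

Total contributed: 37 + 11 + 44 + 24 + 17 + 29 + 4 + 45 + 29 + 38 = 278.
Each receives 0.55 × 278 = 152.90 from the tour-expenses pool.
Player 2 keeps 49 − 11 = 38, so Player 2's payoff is 38 + 152.90 = 190.90.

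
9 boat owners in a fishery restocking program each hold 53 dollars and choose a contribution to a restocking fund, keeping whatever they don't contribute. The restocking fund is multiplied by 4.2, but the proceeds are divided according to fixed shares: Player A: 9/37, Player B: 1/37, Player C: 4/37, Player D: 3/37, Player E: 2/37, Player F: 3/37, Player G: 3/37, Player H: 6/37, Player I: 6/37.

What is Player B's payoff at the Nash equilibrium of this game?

Each unit j contributes comes back to j as 4.2 × (j's share), so j prefers to contribute only if that share exceeds 1/4.2 = 0.2381; otherwise keeping the unit dominates.
Player A alone (share 9/37) is above the threshold, contributing 53; the remaining 8 contribute 0. Total contributed: 53.
Player B keeps 53 and receives 4.2 × 53 × 1/37 = 6.02 from the restocking fund, for a payoff of 59.02.

59.02 dollars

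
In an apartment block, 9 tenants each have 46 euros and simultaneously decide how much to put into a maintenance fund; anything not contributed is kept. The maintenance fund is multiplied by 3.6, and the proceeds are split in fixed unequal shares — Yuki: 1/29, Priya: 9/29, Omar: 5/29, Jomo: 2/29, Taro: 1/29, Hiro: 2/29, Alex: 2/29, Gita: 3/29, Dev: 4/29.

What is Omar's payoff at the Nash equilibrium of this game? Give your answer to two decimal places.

For player j, contributing a unit is worthwhile iff 3.6 × (j's share) ≥ 1, i.e. iff j's share is at least 0.2778.
The only share above 0.2778 is Priya's 9/29, contributing 46; the remaining 8 contribute 0. Total contributed: 46.
Omar keeps 46 and receives 3.6 × 46 × 5/29 = 28.55 from the maintenance fund, for a payoff of 74.55.

74.55 euros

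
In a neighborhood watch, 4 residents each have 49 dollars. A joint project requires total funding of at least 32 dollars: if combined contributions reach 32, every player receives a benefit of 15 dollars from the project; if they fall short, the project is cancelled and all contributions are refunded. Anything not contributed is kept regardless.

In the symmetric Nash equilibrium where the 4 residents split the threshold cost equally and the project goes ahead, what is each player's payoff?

Equal share of the threshold: 32/4 = 8.
At this profile no one gains by cutting their contribution: any cut drops the total below 32, the project is cancelled, contributions are refunded, and the deviator ends with 49, which is less than 49 − 8 + 15 = 56. Contributing more than 8 just wastes the excess. So contributing exactly 8 is a best response.
Each player's payoff: 49 − 8 + 15 = 56.

56 dollars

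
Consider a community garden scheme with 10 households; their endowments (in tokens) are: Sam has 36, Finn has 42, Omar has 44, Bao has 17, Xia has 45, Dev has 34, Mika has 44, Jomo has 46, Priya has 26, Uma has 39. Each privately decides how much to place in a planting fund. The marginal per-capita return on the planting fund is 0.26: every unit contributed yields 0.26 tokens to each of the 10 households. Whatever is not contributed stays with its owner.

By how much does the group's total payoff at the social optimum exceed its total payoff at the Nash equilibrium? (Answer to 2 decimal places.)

596.80 tokens

The private return per contributed unit is 0.26 < 1 for everyone, so the Nash equilibrium is zero contribution and the group total is Σ E_j = 36 + 42 + 44 + 17 + 45 + 34 + 44 + 46 + 26 + 39 = 373.
Each contributed unit returns 2.600 to the group, so the social optimum is full contribution by everyone: group total = 2.600 × 373 = 969.80.
Efficiency loss = (2.600 − 1) × 373 = 596.80.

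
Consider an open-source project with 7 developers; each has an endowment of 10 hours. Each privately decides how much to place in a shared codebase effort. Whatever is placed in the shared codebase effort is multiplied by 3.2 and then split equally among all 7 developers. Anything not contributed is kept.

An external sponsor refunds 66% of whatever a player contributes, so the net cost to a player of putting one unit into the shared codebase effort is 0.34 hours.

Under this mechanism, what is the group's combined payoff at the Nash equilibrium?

The effective private return per unit is now (3.2/7) / 0.34 = 1.3445 > 1, so every player's dominant strategy flips to full contribution.
So the Nash equilibrium is full contribution by all 7; the group earns 7 × (10 × 0.66 + 3.2 × 10) = 270.20.

270.20 hours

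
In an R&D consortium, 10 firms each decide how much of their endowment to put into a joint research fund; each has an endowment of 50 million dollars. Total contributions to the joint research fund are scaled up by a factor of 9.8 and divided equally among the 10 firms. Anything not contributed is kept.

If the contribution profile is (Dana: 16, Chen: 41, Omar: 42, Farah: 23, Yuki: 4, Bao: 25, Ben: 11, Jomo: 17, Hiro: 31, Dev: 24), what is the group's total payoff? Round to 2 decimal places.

2559.20 million dollars

Total contributed: 16 + 41 + 42 + 23 + 4 + 25 + 11 + 17 + 31 + 24 = 234; total kept: 10 × 50 − 234 = 266.
The joint research fund pays out 9.8 × 234 = 2293.20 in aggregate.
Group total = 266 + 2293.20 = 2559.20.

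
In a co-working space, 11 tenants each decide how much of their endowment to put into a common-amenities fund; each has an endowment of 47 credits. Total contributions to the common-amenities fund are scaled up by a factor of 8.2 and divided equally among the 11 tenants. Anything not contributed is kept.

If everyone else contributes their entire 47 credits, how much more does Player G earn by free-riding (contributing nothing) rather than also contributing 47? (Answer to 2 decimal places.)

11.96 credits

Switching from a contribution of 47 to 0 lets Player G keep an extra 47 credits, but lowers the common-amenities fund by 47, which costs Player G their own share of that drop: 8.2/11 × 47 = 35.04.
Net gain = 47 − 35.04 = 11.96. The private return per contributed unit (0.7455) is below 1, so free-riding is indeed the best response regardless of what the others do.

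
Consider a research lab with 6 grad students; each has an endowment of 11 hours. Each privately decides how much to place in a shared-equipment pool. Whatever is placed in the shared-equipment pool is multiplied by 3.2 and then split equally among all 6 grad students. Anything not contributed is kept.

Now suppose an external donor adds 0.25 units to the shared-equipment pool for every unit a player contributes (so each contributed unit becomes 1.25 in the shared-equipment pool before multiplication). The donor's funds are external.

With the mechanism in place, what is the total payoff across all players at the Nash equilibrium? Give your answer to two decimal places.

The effective private return is 3.2 × 1.25 / 6 = 0.6667, which is still under 1, so the mechanism doesn't change anyone's dominant strategy: zero contribution.
At the Nash equilibrium no one contributes; group total payoff = 6 × 11 = 66.

66.00 hours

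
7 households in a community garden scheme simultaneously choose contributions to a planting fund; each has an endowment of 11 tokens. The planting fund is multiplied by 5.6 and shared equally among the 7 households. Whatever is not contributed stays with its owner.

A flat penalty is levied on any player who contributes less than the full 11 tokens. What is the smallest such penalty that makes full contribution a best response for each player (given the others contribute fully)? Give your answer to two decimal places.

2.20 tokens

Given the others contribute fully, the best deviation is to contribute 0 (any partial contribution still incurs the fine and gives up units whose private return 0.8000 is below 1).
Deviating from 11 to 0 saves 11 tokens but forfeits the deviator's share of the drop in the planting fund: 5.6/7 × 11 = 8.80.
So the deviation gain is 11 − 8.80 = 2.20, and the fine must be at least 2.20 tokens to wipe it out.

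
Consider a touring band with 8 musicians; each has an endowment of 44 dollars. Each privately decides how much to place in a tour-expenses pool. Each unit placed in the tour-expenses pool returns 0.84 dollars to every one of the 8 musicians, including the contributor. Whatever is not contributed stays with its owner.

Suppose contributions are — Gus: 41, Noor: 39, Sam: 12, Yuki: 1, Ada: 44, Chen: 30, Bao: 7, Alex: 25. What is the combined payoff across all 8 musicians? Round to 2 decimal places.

Total contributed: 41 + 39 + 12 + 1 + 44 + 30 + 7 + 25 = 199; total kept: 8 × 44 − 199 = 153.
The tour-expenses pool pays out 0.84 × 8 × 199 = 1337.28 in aggregate.
Group total = 153 + 1337.28 = 1490.28.

1490.28 dollars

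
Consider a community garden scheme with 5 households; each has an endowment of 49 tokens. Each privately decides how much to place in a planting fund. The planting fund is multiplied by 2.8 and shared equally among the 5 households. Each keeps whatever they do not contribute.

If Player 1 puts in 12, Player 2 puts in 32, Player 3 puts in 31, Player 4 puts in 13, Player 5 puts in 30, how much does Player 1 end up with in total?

103.08 tokens

Total contributed: 12 + 32 + 31 + 13 + 30 = 118.
Each receives 2.8 × 118 / 5 = 66.08 from the planting fund.
Player 1 keeps 49 − 12 = 37, so Player 1's payoff is 37 + 66.08 = 103.08.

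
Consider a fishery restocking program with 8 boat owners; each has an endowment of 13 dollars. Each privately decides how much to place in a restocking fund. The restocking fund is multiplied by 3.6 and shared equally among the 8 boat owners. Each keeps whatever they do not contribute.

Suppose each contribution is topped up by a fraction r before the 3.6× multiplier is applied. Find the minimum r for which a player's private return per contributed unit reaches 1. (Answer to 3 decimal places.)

1.222

With matching at rate r, one contributed unit becomes (1 + r) in the restocking fund and returns 3.6 × (1 + r) / 8 to the contributor.
Setting this equal to 1: 1 + r = 8/3.6 = 2.2222.
So the minimum matching rate is r = 2.2222 − 1 = 1.222.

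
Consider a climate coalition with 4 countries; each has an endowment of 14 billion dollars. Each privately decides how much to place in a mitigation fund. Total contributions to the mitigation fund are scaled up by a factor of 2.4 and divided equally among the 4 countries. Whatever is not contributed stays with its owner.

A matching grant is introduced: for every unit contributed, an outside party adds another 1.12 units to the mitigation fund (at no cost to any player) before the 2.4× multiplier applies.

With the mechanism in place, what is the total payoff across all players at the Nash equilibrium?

284.93 billion dollars

Under the mechanism each unit contributed yields 2.4 × 2.12 / 4 = 1.2720 back to its contributor per unit of net cost, which exceeds 1, making full contribution the dominant choice for everyone.
So the Nash equilibrium is full contribution by all 4; the group earns 2.4 × 2.12 × 56 = 284.93.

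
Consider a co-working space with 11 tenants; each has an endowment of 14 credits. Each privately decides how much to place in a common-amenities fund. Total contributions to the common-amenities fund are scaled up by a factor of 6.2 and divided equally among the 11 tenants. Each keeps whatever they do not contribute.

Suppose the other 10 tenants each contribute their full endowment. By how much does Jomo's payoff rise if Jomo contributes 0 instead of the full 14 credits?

Switching from a contribution of 14 to 0 lets Jomo keep an extra 14 credits, but lowers the common-amenities fund by 14, which costs Jomo their own share of that drop: 6.2/11 × 14 = 7.89.
Net gain = 14 − 7.89 = 6.11. The private return per contributed unit (0.5636) is below 1, so free-riding is indeed the best response regardless of what the others do.

6.11 credits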